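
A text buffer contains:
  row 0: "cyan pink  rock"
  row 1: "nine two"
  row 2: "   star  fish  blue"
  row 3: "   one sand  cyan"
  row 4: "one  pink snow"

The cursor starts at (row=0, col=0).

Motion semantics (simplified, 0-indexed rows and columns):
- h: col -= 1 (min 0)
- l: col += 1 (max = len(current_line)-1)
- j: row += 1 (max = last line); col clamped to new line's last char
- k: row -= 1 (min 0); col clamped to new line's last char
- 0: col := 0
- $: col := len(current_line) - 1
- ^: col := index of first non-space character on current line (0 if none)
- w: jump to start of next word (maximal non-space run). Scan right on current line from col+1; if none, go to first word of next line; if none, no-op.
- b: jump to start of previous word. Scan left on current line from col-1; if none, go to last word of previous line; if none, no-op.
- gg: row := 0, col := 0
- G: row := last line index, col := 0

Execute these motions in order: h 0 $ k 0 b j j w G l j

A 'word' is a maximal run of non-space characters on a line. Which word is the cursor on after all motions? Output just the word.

Answer: one

Derivation:
After 1 (h): row=0 col=0 char='c'
After 2 (0): row=0 col=0 char='c'
After 3 ($): row=0 col=14 char='k'
After 4 (k): row=0 col=14 char='k'
After 5 (0): row=0 col=0 char='c'
After 6 (b): row=0 col=0 char='c'
After 7 (j): row=1 col=0 char='n'
After 8 (j): row=2 col=0 char='_'
After 9 (w): row=2 col=3 char='s'
After 10 (G): row=4 col=0 char='o'
After 11 (l): row=4 col=1 char='n'
After 12 (j): row=4 col=1 char='n'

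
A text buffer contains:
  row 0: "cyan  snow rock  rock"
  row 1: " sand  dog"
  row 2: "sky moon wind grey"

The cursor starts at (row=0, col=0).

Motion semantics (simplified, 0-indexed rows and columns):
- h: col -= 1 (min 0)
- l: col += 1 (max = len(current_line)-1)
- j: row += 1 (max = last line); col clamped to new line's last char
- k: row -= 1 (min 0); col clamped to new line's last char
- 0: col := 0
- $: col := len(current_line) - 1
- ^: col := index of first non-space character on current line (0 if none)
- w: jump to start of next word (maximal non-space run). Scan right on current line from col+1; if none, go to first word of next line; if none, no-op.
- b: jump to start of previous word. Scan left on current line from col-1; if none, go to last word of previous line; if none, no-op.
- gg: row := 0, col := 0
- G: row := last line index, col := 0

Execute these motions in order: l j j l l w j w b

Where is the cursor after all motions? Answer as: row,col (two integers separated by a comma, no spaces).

After 1 (l): row=0 col=1 char='y'
After 2 (j): row=1 col=1 char='s'
After 3 (j): row=2 col=1 char='k'
After 4 (l): row=2 col=2 char='y'
After 5 (l): row=2 col=3 char='_'
After 6 (w): row=2 col=4 char='m'
After 7 (j): row=2 col=4 char='m'
After 8 (w): row=2 col=9 char='w'
After 9 (b): row=2 col=4 char='m'

Answer: 2,4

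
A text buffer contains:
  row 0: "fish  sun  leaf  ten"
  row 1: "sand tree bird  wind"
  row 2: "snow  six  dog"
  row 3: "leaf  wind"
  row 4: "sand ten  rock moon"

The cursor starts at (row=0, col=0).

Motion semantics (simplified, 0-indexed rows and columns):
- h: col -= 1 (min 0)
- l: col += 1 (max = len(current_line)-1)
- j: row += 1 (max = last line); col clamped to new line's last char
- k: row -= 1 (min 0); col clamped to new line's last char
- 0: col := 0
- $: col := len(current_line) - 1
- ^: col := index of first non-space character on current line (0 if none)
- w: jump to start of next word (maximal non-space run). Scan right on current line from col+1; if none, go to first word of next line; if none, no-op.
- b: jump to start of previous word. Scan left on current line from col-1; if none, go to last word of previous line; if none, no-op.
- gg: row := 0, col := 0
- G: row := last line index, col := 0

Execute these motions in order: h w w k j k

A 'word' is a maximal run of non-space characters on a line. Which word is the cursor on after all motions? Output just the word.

Answer: leaf

Derivation:
After 1 (h): row=0 col=0 char='f'
After 2 (w): row=0 col=6 char='s'
After 3 (w): row=0 col=11 char='l'
After 4 (k): row=0 col=11 char='l'
After 5 (j): row=1 col=11 char='i'
After 6 (k): row=0 col=11 char='l'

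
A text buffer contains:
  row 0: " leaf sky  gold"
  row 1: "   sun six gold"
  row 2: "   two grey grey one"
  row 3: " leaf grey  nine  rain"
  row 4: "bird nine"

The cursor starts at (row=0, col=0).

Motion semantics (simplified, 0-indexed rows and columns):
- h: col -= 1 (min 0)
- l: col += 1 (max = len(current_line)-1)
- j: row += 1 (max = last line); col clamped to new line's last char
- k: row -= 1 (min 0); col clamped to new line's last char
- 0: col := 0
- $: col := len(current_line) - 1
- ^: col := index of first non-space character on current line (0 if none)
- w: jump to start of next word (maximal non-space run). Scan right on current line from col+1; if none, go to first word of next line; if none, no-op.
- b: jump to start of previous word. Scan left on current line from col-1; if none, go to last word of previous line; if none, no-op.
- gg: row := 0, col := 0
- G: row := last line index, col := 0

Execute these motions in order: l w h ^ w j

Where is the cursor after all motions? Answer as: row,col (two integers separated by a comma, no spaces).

Answer: 1,6

Derivation:
After 1 (l): row=0 col=1 char='l'
After 2 (w): row=0 col=6 char='s'
After 3 (h): row=0 col=5 char='_'
After 4 (^): row=0 col=1 char='l'
After 5 (w): row=0 col=6 char='s'
After 6 (j): row=1 col=6 char='_'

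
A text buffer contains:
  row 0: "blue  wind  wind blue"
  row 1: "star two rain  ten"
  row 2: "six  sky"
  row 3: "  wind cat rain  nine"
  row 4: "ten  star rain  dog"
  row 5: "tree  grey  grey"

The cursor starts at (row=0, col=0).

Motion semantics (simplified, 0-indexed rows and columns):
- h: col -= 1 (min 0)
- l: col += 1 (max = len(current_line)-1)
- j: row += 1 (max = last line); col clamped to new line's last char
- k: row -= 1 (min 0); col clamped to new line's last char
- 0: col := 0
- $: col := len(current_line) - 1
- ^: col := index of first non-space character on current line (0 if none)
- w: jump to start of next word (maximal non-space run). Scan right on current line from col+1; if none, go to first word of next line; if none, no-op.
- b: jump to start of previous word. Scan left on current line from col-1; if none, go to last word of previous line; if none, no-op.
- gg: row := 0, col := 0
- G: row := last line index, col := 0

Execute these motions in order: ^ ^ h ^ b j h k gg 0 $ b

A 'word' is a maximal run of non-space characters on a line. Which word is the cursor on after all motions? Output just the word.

After 1 (^): row=0 col=0 char='b'
After 2 (^): row=0 col=0 char='b'
After 3 (h): row=0 col=0 char='b'
After 4 (^): row=0 col=0 char='b'
After 5 (b): row=0 col=0 char='b'
After 6 (j): row=1 col=0 char='s'
After 7 (h): row=1 col=0 char='s'
After 8 (k): row=0 col=0 char='b'
After 9 (gg): row=0 col=0 char='b'
After 10 (0): row=0 col=0 char='b'
After 11 ($): row=0 col=20 char='e'
After 12 (b): row=0 col=17 char='b'

Answer: blue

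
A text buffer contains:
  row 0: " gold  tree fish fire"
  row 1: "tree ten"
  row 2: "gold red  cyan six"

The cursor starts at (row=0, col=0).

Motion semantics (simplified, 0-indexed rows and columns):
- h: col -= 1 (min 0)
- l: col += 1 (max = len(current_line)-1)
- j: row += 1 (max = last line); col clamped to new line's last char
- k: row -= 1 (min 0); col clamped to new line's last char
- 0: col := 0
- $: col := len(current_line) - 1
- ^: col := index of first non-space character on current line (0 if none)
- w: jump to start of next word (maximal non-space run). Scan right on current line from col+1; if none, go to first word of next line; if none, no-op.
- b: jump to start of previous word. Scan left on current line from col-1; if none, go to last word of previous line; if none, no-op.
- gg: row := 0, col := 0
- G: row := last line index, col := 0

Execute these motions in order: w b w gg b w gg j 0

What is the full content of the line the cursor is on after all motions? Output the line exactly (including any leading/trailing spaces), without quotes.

After 1 (w): row=0 col=1 char='g'
After 2 (b): row=0 col=1 char='g'
After 3 (w): row=0 col=7 char='t'
After 4 (gg): row=0 col=0 char='_'
After 5 (b): row=0 col=0 char='_'
After 6 (w): row=0 col=1 char='g'
After 7 (gg): row=0 col=0 char='_'
After 8 (j): row=1 col=0 char='t'
After 9 (0): row=1 col=0 char='t'

Answer: tree ten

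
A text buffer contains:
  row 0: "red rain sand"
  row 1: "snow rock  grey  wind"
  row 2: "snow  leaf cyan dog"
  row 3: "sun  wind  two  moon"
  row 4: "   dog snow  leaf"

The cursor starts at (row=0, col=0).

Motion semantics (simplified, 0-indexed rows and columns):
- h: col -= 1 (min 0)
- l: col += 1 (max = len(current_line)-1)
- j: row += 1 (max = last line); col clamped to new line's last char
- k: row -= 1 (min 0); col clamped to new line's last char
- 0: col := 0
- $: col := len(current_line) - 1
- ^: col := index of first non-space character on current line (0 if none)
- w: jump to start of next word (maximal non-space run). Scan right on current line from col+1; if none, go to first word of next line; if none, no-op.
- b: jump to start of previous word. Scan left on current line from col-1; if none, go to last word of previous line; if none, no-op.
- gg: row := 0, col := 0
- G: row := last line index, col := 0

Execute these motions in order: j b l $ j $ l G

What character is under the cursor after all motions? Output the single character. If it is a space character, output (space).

After 1 (j): row=1 col=0 char='s'
After 2 (b): row=0 col=9 char='s'
After 3 (l): row=0 col=10 char='a'
After 4 ($): row=0 col=12 char='d'
After 5 (j): row=1 col=12 char='r'
After 6 ($): row=1 col=20 char='d'
After 7 (l): row=1 col=20 char='d'
After 8 (G): row=4 col=0 char='_'

Answer: (space)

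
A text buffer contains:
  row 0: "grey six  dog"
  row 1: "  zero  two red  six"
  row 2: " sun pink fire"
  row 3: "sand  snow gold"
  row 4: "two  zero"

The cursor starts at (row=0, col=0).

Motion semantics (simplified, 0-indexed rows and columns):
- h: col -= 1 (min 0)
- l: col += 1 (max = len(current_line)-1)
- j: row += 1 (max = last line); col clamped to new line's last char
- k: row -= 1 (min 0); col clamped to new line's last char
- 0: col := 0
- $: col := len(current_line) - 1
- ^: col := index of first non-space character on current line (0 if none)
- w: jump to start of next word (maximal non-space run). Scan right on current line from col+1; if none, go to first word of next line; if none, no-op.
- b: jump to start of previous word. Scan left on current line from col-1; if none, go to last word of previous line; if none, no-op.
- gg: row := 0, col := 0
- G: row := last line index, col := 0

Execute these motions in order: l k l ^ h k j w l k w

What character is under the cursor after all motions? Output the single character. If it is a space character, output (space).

Answer: s

Derivation:
After 1 (l): row=0 col=1 char='r'
After 2 (k): row=0 col=1 char='r'
After 3 (l): row=0 col=2 char='e'
After 4 (^): row=0 col=0 char='g'
After 5 (h): row=0 col=0 char='g'
After 6 (k): row=0 col=0 char='g'
After 7 (j): row=1 col=0 char='_'
After 8 (w): row=1 col=2 char='z'
After 9 (l): row=1 col=3 char='e'
After 10 (k): row=0 col=3 char='y'
After 11 (w): row=0 col=5 char='s'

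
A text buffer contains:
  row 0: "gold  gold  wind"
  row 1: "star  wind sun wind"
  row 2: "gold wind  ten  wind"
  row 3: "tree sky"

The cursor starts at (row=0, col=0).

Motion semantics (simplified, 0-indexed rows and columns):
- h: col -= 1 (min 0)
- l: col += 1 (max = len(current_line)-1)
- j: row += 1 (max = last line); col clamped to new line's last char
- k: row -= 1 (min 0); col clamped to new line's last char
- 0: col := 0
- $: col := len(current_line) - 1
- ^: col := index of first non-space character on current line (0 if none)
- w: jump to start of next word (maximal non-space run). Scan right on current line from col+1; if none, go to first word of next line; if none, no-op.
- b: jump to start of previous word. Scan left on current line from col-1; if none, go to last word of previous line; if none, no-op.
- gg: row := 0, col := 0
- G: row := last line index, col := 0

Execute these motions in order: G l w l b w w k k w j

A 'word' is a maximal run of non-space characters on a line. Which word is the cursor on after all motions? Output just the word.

After 1 (G): row=3 col=0 char='t'
After 2 (l): row=3 col=1 char='r'
After 3 (w): row=3 col=5 char='s'
After 4 (l): row=3 col=6 char='k'
After 5 (b): row=3 col=5 char='s'
After 6 (w): row=3 col=5 char='s'
After 7 (w): row=3 col=5 char='s'
After 8 (k): row=2 col=5 char='w'
After 9 (k): row=1 col=5 char='_'
After 10 (w): row=1 col=6 char='w'
After 11 (j): row=2 col=6 char='i'

Answer: wind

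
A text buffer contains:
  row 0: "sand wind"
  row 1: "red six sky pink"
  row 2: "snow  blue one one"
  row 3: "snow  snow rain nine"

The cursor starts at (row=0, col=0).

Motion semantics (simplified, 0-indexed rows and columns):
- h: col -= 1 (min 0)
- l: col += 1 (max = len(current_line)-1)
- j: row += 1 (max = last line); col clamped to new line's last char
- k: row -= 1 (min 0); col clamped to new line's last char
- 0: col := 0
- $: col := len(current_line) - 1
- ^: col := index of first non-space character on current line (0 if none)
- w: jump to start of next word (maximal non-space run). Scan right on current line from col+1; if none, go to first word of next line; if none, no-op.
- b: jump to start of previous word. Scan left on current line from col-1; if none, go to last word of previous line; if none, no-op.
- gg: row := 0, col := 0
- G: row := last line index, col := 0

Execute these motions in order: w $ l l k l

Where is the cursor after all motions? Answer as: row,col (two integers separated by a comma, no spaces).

Answer: 0,8

Derivation:
After 1 (w): row=0 col=5 char='w'
After 2 ($): row=0 col=8 char='d'
After 3 (l): row=0 col=8 char='d'
After 4 (l): row=0 col=8 char='d'
After 5 (k): row=0 col=8 char='d'
After 6 (l): row=0 col=8 char='d'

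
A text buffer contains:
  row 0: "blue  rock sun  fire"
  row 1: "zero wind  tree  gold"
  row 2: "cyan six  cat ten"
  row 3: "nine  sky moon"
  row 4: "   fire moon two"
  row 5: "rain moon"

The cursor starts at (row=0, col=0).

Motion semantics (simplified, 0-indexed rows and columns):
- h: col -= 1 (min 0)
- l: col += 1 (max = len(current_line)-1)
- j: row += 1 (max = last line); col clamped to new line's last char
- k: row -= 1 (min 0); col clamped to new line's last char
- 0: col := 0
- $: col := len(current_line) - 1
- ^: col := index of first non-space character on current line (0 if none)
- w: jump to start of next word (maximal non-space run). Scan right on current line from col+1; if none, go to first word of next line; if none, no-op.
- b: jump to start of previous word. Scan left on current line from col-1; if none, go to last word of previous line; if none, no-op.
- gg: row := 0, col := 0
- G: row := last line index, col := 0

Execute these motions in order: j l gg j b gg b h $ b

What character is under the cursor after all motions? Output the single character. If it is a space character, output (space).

After 1 (j): row=1 col=0 char='z'
After 2 (l): row=1 col=1 char='e'
After 3 (gg): row=0 col=0 char='b'
After 4 (j): row=1 col=0 char='z'
After 5 (b): row=0 col=16 char='f'
After 6 (gg): row=0 col=0 char='b'
After 7 (b): row=0 col=0 char='b'
After 8 (h): row=0 col=0 char='b'
After 9 ($): row=0 col=19 char='e'
After 10 (b): row=0 col=16 char='f'

Answer: f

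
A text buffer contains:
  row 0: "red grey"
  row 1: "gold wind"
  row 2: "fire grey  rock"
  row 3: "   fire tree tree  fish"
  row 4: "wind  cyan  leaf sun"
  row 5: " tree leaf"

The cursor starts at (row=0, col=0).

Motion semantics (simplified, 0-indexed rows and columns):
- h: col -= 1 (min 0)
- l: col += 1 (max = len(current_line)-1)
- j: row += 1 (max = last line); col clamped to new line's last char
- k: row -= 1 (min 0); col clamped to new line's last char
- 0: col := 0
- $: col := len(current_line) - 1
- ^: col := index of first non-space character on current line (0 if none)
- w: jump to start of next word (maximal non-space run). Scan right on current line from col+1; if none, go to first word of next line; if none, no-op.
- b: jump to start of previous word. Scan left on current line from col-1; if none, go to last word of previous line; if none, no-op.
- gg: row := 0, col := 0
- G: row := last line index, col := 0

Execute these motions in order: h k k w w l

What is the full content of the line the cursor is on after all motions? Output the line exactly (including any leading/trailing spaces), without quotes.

Answer: gold wind

Derivation:
After 1 (h): row=0 col=0 char='r'
After 2 (k): row=0 col=0 char='r'
After 3 (k): row=0 col=0 char='r'
After 4 (w): row=0 col=4 char='g'
After 5 (w): row=1 col=0 char='g'
After 6 (l): row=1 col=1 char='o'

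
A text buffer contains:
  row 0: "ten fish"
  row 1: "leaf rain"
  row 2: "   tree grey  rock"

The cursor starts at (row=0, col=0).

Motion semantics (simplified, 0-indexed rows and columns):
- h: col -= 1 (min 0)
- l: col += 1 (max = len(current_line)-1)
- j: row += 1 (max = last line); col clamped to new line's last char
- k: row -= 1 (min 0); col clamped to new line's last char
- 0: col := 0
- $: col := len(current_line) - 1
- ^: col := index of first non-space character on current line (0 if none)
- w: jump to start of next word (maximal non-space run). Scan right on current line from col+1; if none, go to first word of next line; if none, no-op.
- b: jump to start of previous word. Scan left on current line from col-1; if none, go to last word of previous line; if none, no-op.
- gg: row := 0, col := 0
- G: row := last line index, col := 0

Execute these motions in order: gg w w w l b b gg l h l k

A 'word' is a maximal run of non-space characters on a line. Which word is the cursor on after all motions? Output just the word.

Answer: ten

Derivation:
After 1 (gg): row=0 col=0 char='t'
After 2 (w): row=0 col=4 char='f'
After 3 (w): row=1 col=0 char='l'
After 4 (w): row=1 col=5 char='r'
After 5 (l): row=1 col=6 char='a'
After 6 (b): row=1 col=5 char='r'
After 7 (b): row=1 col=0 char='l'
After 8 (gg): row=0 col=0 char='t'
After 9 (l): row=0 col=1 char='e'
After 10 (h): row=0 col=0 char='t'
After 11 (l): row=0 col=1 char='e'
After 12 (k): row=0 col=1 char='e'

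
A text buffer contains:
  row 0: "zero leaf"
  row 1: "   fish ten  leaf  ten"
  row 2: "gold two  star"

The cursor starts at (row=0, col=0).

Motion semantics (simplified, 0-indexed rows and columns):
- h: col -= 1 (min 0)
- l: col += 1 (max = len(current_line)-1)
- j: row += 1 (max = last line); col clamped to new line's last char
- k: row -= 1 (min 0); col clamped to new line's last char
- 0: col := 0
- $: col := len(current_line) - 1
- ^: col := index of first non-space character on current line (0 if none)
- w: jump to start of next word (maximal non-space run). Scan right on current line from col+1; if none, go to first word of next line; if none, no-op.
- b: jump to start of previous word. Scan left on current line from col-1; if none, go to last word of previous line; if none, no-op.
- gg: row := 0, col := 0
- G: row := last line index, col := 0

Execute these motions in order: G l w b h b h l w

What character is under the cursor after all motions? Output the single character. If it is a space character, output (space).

Answer: g

Derivation:
After 1 (G): row=2 col=0 char='g'
After 2 (l): row=2 col=1 char='o'
After 3 (w): row=2 col=5 char='t'
After 4 (b): row=2 col=0 char='g'
After 5 (h): row=2 col=0 char='g'
After 6 (b): row=1 col=19 char='t'
After 7 (h): row=1 col=18 char='_'
After 8 (l): row=1 col=19 char='t'
After 9 (w): row=2 col=0 char='g'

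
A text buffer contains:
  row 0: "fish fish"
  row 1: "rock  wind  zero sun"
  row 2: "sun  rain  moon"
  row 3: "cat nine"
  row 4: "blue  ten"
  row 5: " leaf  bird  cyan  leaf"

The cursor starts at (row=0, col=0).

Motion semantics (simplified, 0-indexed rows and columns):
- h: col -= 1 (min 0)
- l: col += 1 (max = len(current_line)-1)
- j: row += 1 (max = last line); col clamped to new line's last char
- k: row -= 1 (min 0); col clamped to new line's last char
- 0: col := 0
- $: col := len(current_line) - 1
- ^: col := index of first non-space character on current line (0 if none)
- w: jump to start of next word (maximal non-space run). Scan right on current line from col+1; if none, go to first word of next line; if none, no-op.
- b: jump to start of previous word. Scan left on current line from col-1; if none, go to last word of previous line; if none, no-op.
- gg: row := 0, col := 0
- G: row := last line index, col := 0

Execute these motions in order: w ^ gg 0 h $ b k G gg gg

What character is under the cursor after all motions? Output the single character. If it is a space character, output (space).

After 1 (w): row=0 col=5 char='f'
After 2 (^): row=0 col=0 char='f'
After 3 (gg): row=0 col=0 char='f'
After 4 (0): row=0 col=0 char='f'
After 5 (h): row=0 col=0 char='f'
After 6 ($): row=0 col=8 char='h'
After 7 (b): row=0 col=5 char='f'
After 8 (k): row=0 col=5 char='f'
After 9 (G): row=5 col=0 char='_'
After 10 (gg): row=0 col=0 char='f'
After 11 (gg): row=0 col=0 char='f'

Answer: f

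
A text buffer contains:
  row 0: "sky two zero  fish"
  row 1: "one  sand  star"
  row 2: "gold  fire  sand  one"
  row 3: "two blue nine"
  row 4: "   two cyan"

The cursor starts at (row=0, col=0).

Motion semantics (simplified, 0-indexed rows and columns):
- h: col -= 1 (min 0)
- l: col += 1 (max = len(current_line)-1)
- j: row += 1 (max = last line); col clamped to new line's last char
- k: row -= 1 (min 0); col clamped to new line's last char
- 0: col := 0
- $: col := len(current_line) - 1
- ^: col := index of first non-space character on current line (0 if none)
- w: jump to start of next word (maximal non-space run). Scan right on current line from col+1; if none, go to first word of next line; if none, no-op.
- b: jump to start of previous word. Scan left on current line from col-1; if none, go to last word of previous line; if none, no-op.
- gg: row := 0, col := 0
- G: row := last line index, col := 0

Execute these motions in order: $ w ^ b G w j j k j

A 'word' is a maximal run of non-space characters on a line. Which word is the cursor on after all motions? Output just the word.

Answer: two

Derivation:
After 1 ($): row=0 col=17 char='h'
After 2 (w): row=1 col=0 char='o'
After 3 (^): row=1 col=0 char='o'
After 4 (b): row=0 col=14 char='f'
After 5 (G): row=4 col=0 char='_'
After 6 (w): row=4 col=3 char='t'
After 7 (j): row=4 col=3 char='t'
After 8 (j): row=4 col=3 char='t'
After 9 (k): row=3 col=3 char='_'
After 10 (j): row=4 col=3 char='t'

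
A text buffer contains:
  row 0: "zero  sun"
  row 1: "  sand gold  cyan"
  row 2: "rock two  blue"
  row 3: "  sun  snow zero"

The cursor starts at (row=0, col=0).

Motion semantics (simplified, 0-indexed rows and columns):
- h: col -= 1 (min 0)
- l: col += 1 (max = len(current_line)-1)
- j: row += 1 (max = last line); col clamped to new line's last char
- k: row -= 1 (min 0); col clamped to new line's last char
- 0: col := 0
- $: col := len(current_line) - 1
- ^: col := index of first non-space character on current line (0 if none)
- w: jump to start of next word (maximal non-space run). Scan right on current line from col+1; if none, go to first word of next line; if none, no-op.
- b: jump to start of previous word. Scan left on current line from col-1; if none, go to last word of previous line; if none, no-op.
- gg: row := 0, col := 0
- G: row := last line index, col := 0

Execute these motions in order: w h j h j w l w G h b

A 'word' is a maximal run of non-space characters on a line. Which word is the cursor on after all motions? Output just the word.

After 1 (w): row=0 col=6 char='s'
After 2 (h): row=0 col=5 char='_'
After 3 (j): row=1 col=5 char='d'
After 4 (h): row=1 col=4 char='n'
After 5 (j): row=2 col=4 char='_'
After 6 (w): row=2 col=5 char='t'
After 7 (l): row=2 col=6 char='w'
After 8 (w): row=2 col=10 char='b'
After 9 (G): row=3 col=0 char='_'
After 10 (h): row=3 col=0 char='_'
After 11 (b): row=2 col=10 char='b'

Answer: blue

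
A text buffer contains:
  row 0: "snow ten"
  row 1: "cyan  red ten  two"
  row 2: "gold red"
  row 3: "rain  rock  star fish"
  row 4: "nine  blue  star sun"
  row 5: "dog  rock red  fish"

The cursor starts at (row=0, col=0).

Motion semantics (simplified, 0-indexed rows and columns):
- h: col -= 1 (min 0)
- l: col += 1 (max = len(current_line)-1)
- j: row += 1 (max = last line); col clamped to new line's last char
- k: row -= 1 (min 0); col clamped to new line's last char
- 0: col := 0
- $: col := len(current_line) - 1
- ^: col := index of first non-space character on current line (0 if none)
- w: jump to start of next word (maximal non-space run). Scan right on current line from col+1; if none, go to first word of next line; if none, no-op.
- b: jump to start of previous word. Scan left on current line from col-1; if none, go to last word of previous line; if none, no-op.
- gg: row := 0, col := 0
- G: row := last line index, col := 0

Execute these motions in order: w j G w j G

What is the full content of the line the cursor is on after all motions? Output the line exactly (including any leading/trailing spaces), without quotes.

Answer: dog  rock red  fish

Derivation:
After 1 (w): row=0 col=5 char='t'
After 2 (j): row=1 col=5 char='_'
After 3 (G): row=5 col=0 char='d'
After 4 (w): row=5 col=5 char='r'
After 5 (j): row=5 col=5 char='r'
After 6 (G): row=5 col=0 char='d'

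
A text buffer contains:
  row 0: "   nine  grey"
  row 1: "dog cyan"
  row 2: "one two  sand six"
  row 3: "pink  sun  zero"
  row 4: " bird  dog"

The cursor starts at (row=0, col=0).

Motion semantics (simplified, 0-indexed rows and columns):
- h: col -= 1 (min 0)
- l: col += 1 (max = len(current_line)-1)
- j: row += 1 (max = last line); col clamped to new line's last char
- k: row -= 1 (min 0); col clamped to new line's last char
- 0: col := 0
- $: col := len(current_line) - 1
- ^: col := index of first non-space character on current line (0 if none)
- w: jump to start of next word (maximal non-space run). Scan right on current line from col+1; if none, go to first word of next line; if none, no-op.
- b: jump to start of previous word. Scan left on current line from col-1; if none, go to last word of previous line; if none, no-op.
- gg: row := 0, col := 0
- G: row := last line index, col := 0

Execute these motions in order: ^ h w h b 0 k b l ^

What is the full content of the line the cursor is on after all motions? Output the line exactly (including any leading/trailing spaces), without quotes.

Answer:    nine  grey

Derivation:
After 1 (^): row=0 col=3 char='n'
After 2 (h): row=0 col=2 char='_'
After 3 (w): row=0 col=3 char='n'
After 4 (h): row=0 col=2 char='_'
After 5 (b): row=0 col=2 char='_'
After 6 (0): row=0 col=0 char='_'
After 7 (k): row=0 col=0 char='_'
After 8 (b): row=0 col=0 char='_'
After 9 (l): row=0 col=1 char='_'
After 10 (^): row=0 col=3 char='n'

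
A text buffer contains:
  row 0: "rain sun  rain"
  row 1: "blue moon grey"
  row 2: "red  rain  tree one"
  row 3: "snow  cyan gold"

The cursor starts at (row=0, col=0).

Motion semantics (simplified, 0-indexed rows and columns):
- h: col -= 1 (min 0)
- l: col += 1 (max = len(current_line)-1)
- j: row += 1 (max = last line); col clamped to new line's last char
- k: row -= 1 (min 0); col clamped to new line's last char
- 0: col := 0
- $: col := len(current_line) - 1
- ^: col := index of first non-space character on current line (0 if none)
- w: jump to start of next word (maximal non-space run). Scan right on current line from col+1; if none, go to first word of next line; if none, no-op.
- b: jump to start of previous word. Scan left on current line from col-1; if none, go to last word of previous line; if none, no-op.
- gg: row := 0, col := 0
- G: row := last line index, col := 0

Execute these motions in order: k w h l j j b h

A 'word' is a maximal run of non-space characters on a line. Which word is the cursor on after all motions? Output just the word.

Answer: red

Derivation:
After 1 (k): row=0 col=0 char='r'
After 2 (w): row=0 col=5 char='s'
After 3 (h): row=0 col=4 char='_'
After 4 (l): row=0 col=5 char='s'
After 5 (j): row=1 col=5 char='m'
After 6 (j): row=2 col=5 char='r'
After 7 (b): row=2 col=0 char='r'
After 8 (h): row=2 col=0 char='r'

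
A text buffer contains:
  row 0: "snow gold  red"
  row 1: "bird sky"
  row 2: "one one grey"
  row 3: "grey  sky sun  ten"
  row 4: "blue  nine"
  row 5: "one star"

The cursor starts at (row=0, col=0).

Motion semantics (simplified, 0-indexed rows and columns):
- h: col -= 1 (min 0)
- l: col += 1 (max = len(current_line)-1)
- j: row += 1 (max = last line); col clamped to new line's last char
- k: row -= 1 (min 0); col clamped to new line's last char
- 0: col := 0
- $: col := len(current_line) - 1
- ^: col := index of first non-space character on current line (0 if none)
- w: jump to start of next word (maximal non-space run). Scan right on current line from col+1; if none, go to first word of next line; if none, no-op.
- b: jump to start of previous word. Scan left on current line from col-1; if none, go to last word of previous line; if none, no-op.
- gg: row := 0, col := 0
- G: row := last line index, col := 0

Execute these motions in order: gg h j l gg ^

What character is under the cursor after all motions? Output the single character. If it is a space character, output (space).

Answer: s

Derivation:
After 1 (gg): row=0 col=0 char='s'
After 2 (h): row=0 col=0 char='s'
After 3 (j): row=1 col=0 char='b'
After 4 (l): row=1 col=1 char='i'
After 5 (gg): row=0 col=0 char='s'
After 6 (^): row=0 col=0 char='s'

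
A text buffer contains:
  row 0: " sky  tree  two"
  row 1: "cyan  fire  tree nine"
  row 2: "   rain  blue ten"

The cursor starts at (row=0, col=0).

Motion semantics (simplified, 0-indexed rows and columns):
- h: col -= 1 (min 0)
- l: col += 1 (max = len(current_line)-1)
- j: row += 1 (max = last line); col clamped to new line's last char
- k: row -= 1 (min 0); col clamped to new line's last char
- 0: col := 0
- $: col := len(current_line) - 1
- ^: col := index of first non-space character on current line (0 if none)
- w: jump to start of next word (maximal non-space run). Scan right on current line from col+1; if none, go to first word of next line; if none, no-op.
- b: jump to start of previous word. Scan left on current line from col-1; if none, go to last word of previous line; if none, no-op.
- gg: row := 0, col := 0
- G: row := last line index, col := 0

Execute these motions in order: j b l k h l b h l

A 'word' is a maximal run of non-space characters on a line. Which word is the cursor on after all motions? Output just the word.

Answer: two

Derivation:
After 1 (j): row=1 col=0 char='c'
After 2 (b): row=0 col=12 char='t'
After 3 (l): row=0 col=13 char='w'
After 4 (k): row=0 col=13 char='w'
After 5 (h): row=0 col=12 char='t'
After 6 (l): row=0 col=13 char='w'
After 7 (b): row=0 col=12 char='t'
After 8 (h): row=0 col=11 char='_'
After 9 (l): row=0 col=12 char='t'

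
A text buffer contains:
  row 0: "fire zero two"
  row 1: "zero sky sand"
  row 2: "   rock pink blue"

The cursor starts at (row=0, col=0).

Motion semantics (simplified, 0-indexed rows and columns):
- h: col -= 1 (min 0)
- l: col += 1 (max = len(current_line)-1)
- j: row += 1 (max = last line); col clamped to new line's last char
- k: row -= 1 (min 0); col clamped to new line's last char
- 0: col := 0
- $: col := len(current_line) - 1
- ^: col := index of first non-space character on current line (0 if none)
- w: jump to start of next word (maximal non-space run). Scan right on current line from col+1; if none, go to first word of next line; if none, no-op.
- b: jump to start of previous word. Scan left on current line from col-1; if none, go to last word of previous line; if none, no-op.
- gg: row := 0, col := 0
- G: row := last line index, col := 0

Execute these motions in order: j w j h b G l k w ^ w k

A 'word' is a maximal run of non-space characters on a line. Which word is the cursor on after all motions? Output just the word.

Answer: zero

Derivation:
After 1 (j): row=1 col=0 char='z'
After 2 (w): row=1 col=5 char='s'
After 3 (j): row=2 col=5 char='c'
After 4 (h): row=2 col=4 char='o'
After 5 (b): row=2 col=3 char='r'
After 6 (G): row=2 col=0 char='_'
After 7 (l): row=2 col=1 char='_'
After 8 (k): row=1 col=1 char='e'
After 9 (w): row=1 col=5 char='s'
After 10 (^): row=1 col=0 char='z'
After 11 (w): row=1 col=5 char='s'
After 12 (k): row=0 col=5 char='z'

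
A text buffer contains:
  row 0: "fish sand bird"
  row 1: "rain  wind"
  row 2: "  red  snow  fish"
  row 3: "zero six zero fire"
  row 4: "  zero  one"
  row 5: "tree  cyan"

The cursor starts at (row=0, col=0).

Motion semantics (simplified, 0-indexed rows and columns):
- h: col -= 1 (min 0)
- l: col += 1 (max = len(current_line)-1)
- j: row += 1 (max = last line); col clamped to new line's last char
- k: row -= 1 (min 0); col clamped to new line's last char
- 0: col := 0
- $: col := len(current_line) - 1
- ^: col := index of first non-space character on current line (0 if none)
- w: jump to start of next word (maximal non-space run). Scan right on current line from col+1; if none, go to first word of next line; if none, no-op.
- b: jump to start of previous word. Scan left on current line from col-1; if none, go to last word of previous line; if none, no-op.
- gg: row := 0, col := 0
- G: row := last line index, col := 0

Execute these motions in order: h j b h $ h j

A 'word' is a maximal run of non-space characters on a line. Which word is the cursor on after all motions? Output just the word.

Answer: wind

Derivation:
After 1 (h): row=0 col=0 char='f'
After 2 (j): row=1 col=0 char='r'
After 3 (b): row=0 col=10 char='b'
After 4 (h): row=0 col=9 char='_'
After 5 ($): row=0 col=13 char='d'
After 6 (h): row=0 col=12 char='r'
After 7 (j): row=1 col=9 char='d'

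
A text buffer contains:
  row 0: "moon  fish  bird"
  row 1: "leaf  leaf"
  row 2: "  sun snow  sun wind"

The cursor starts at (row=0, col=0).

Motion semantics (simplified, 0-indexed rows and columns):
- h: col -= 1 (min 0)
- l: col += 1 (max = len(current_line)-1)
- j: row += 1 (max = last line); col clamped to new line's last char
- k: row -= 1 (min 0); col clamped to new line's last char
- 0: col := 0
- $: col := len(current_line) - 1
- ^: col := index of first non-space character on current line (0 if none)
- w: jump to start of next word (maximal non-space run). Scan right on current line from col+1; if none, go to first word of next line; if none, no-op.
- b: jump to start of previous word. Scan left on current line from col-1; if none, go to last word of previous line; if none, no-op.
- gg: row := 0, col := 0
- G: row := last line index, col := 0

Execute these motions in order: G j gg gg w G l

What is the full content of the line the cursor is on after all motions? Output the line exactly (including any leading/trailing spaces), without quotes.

Answer:   sun snow  sun wind

Derivation:
After 1 (G): row=2 col=0 char='_'
After 2 (j): row=2 col=0 char='_'
After 3 (gg): row=0 col=0 char='m'
After 4 (gg): row=0 col=0 char='m'
After 5 (w): row=0 col=6 char='f'
After 6 (G): row=2 col=0 char='_'
After 7 (l): row=2 col=1 char='_'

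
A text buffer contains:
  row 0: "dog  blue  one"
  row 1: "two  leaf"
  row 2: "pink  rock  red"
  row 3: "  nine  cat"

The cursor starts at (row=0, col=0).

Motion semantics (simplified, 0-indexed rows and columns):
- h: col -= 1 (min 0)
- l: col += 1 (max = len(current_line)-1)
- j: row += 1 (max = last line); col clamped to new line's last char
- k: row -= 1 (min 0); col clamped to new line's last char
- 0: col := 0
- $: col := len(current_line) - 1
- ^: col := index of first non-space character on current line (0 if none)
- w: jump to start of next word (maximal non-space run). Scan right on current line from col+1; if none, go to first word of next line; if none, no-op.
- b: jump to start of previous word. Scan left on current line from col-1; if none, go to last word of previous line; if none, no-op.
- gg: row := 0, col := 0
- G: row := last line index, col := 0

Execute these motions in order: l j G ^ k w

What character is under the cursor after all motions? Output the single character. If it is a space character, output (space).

After 1 (l): row=0 col=1 char='o'
After 2 (j): row=1 col=1 char='w'
After 3 (G): row=3 col=0 char='_'
After 4 (^): row=3 col=2 char='n'
After 5 (k): row=2 col=2 char='n'
After 6 (w): row=2 col=6 char='r'

Answer: r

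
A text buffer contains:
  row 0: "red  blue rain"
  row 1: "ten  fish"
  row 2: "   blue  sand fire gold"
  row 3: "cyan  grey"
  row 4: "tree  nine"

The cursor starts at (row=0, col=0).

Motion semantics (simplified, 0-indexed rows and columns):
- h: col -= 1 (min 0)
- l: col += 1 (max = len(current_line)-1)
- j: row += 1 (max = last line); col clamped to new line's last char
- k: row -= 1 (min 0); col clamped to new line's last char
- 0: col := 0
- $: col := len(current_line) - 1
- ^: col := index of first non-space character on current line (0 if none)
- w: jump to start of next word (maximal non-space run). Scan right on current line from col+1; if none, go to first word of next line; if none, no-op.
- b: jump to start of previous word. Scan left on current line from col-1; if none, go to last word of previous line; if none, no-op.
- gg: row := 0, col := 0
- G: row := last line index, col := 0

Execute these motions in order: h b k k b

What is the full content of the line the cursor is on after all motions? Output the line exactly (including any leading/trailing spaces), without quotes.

After 1 (h): row=0 col=0 char='r'
After 2 (b): row=0 col=0 char='r'
After 3 (k): row=0 col=0 char='r'
After 4 (k): row=0 col=0 char='r'
After 5 (b): row=0 col=0 char='r'

Answer: red  blue rain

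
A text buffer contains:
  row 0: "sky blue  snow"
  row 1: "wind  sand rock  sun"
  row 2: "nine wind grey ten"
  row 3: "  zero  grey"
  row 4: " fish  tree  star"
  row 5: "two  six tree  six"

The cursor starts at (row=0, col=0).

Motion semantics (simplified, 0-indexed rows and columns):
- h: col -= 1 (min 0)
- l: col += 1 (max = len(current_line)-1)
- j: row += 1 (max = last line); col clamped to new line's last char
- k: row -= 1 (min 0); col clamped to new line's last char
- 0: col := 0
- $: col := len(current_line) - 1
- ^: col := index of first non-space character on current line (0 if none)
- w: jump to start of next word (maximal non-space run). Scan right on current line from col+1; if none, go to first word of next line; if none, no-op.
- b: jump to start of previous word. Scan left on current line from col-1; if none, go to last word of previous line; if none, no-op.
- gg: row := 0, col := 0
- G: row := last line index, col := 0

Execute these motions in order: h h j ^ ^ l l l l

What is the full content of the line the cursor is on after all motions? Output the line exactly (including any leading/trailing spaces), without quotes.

Answer: wind  sand rock  sun

Derivation:
After 1 (h): row=0 col=0 char='s'
After 2 (h): row=0 col=0 char='s'
After 3 (j): row=1 col=0 char='w'
After 4 (^): row=1 col=0 char='w'
After 5 (^): row=1 col=0 char='w'
After 6 (l): row=1 col=1 char='i'
After 7 (l): row=1 col=2 char='n'
After 8 (l): row=1 col=3 char='d'
After 9 (l): row=1 col=4 char='_'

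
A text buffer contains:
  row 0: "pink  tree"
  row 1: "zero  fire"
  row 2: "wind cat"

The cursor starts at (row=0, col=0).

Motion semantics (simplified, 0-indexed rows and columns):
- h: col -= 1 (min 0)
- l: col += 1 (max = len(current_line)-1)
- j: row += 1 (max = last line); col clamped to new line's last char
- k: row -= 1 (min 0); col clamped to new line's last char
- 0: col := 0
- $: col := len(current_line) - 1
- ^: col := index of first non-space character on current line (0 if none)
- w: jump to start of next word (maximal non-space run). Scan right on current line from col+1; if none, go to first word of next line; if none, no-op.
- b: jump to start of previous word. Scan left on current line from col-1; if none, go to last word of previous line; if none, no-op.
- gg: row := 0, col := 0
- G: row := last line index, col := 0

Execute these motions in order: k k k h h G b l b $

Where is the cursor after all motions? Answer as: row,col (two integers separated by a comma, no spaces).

Answer: 1,9

Derivation:
After 1 (k): row=0 col=0 char='p'
After 2 (k): row=0 col=0 char='p'
After 3 (k): row=0 col=0 char='p'
After 4 (h): row=0 col=0 char='p'
After 5 (h): row=0 col=0 char='p'
After 6 (G): row=2 col=0 char='w'
After 7 (b): row=1 col=6 char='f'
After 8 (l): row=1 col=7 char='i'
After 9 (b): row=1 col=6 char='f'
After 10 ($): row=1 col=9 char='e'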